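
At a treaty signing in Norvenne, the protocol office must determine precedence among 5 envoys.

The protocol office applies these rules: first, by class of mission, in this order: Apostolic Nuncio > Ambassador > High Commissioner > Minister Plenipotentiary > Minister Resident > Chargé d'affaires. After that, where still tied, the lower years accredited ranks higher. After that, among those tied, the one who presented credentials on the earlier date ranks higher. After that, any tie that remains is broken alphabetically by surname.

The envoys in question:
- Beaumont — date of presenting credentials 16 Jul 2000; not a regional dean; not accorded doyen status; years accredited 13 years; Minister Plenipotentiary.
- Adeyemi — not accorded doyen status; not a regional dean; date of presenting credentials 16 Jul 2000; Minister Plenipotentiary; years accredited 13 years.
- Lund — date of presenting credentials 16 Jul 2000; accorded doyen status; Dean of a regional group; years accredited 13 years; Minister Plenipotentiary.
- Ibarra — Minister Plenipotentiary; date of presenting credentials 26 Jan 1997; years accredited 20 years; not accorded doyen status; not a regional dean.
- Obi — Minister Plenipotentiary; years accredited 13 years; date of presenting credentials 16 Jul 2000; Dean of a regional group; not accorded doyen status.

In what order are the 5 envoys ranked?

Adeyemi, Beaumont, Lund, Obi, Ibarra

By class of mission: Adeyemi, Beaumont, Lund, Obi and Ibarra (Minister Plenipotentiary).
Among Adeyemi, Beaumont, Lund, Obi and Ibarra, by years accredited (lower first): Adeyemi, Beaumont, Lund and Obi (13 years) before Ibarra (20 years).
Adeyemi, Beaumont, Lund and Obi all have date of presenting credentials 16 Jul 2000, so the next rule applies.
Among Adeyemi, Beaumont, Lund and Obi, alphabetically by surname: Adeyemi before Beaumont before Lund before Obi.
Full order: Adeyemi, Beaumont, Lund, Obi, Ibarra.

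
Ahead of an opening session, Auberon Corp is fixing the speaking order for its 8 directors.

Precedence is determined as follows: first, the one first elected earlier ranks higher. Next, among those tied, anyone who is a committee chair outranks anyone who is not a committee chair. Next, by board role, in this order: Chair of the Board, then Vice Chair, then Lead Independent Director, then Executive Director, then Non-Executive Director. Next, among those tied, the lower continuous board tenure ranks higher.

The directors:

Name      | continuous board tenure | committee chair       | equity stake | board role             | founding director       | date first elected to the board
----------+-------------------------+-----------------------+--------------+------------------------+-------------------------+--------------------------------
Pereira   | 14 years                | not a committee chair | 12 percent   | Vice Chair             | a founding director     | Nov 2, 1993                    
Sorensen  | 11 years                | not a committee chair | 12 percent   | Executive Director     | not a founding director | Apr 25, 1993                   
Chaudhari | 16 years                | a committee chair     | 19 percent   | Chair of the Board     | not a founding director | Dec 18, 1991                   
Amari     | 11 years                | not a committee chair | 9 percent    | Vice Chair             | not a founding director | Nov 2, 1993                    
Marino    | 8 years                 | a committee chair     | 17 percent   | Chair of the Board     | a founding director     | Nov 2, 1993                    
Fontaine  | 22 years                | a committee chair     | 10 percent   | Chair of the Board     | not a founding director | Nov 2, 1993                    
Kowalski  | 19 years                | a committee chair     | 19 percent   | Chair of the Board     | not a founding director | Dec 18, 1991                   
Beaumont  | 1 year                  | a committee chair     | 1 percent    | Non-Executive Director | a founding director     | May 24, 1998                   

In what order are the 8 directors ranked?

Chaudhari, Kowalski, Sorensen, Marino, Fontaine, Amari, Pereira, Beaumont

By date first elected to the board (earlier first): Chaudhari and Kowalski (both Dec 18, 1991); then Sorensen (Apr 25, 1993); then Marino, Fontaine, Amari and Pereira (each Nov 2, 1993); then Beaumont (May 24, 1998).
Chaudhari and Kowalski are each a committee chair, so the next rule applies.
Chaudhari and Kowalski are each Chair of the Board, so the next rule applies.
Among Chaudhari and Kowalski, by continuous board tenure (lower first): Chaudhari (16 years) before Kowalski (19 years).
Among Marino, Fontaine, Amari and Pereira, a committee chair before not a committee chair: Marino and Fontaine (a committee chair) before Amari and Pereira (not a committee chair).
Marino and Fontaine are each Chair of the Board, so the next rule applies.
Among Marino and Fontaine, by continuous board tenure (lower first): Marino (8 years) before Fontaine (22 years).
Amari and Pereira are each Vice Chair, so the next rule applies.
Among Amari and Pereira, by continuous board tenure (lower first): Amari (11 years) before Pereira (14 years).
Full order: Chaudhari, Kowalski, Sorensen, Marino, Fontaine, Amari, Pereira, Beaumont.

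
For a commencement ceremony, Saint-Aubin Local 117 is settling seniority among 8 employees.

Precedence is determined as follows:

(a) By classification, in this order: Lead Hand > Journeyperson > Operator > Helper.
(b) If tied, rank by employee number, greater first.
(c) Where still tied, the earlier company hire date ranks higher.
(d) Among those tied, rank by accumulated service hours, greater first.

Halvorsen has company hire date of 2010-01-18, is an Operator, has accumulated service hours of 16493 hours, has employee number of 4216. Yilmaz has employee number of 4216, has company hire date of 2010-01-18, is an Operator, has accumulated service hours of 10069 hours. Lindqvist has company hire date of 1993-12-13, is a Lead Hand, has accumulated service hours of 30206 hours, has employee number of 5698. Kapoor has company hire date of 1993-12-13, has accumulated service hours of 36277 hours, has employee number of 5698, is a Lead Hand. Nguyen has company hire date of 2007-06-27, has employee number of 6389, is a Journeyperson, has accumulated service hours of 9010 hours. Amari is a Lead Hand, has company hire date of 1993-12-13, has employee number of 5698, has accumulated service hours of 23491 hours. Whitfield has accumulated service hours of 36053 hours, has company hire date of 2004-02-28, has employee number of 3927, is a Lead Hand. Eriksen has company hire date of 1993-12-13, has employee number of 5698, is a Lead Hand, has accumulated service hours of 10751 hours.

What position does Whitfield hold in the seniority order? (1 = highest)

By classification: Kapoor, Lindqvist, Amari, Eriksen and Whitfield (Lead Hand); then Nguyen (Journeyperson); then Halvorsen and Yilmaz (Operator).
Among Kapoor, Lindqvist, Amari, Eriksen and Whitfield, by employee number (higher first): Kapoor, Lindqvist, Amari and Eriksen (5698) before Whitfield (3927).
Kapoor, Lindqvist, Amari and Eriksen all have company hire date 1993-12-13, so the next rule applies.
Among Kapoor, Lindqvist, Amari and Eriksen, by accumulated service hours (higher first): Kapoor (36277 hours) before Lindqvist (30206 hours) before Amari (23491 hours) before Eriksen (10751 hours).
Halvorsen and Yilmaz both have employee number 4216, so the next rule applies.
Halvorsen and Yilmaz both have company hire date 2010-01-18, so the next rule applies.
Among Halvorsen and Yilmaz, by accumulated service hours (higher first): Halvorsen (16493 hours) before Yilmaz (10069 hours).
Order: Kapoor, Lindqvist, Amari, Eriksen, Whitfield, Nguyen, Halvorsen, Yilmaz. So position 5.

5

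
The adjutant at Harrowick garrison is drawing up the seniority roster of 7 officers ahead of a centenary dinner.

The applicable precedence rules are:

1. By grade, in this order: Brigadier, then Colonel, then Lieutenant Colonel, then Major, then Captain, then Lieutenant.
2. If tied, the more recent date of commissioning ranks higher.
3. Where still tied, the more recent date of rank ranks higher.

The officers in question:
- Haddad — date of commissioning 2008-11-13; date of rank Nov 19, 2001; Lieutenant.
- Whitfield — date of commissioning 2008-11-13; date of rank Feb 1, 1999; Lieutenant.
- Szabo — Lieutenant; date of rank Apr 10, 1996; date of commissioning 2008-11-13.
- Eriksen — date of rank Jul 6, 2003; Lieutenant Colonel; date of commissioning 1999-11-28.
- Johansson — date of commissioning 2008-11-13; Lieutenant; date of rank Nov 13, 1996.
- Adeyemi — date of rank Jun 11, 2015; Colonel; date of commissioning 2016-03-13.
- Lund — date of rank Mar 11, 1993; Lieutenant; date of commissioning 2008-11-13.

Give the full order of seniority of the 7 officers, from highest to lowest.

Adeyemi, Eriksen, Haddad, Whitfield, Johansson, Szabo, Lund

By grade: Adeyemi (Colonel); then Eriksen (Lieutenant Colonel); then Haddad, Whitfield, Johansson, Szabo and Lund (Lieutenant).
Haddad, Whitfield, Johansson, Szabo and Lund all have date of commissioning 2008-11-13, so the next rule applies.
Among Haddad, Whitfield, Johansson, Szabo and Lund, by date of rank (later first): Haddad (Nov 19, 2001) before Whitfield (Feb 1, 1999) before Johansson (Nov 13, 1996) before Szabo (Apr 10, 1996) before Lund (Mar 11, 1993).
Full order: Adeyemi, Eriksen, Haddad, Whitfield, Johansson, Szabo, Lund.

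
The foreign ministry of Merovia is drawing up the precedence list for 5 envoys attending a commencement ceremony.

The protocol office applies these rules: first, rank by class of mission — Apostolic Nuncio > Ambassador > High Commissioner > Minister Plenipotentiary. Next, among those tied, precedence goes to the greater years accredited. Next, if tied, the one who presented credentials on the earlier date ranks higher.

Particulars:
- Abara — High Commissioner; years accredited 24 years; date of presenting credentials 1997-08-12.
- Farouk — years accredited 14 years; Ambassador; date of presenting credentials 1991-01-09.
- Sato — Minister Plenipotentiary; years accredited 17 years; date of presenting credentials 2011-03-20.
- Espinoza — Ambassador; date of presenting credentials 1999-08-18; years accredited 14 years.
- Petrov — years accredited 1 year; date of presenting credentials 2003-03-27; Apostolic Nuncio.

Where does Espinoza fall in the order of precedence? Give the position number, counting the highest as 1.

By class of mission: Petrov (Apostolic Nuncio); then Farouk and Espinoza (Ambassador); then Abara (High Commissioner); then Sato (Minister Plenipotentiary).
Farouk and Espinoza both have years accredited 14 years, so the next rule applies.
Among Farouk and Espinoza, by date of presenting credentials (earlier first): Farouk (1991-01-09) before Espinoza (1999-08-18).
Order: Petrov, Farouk, Espinoza, Abara, Sato. So position 3.

3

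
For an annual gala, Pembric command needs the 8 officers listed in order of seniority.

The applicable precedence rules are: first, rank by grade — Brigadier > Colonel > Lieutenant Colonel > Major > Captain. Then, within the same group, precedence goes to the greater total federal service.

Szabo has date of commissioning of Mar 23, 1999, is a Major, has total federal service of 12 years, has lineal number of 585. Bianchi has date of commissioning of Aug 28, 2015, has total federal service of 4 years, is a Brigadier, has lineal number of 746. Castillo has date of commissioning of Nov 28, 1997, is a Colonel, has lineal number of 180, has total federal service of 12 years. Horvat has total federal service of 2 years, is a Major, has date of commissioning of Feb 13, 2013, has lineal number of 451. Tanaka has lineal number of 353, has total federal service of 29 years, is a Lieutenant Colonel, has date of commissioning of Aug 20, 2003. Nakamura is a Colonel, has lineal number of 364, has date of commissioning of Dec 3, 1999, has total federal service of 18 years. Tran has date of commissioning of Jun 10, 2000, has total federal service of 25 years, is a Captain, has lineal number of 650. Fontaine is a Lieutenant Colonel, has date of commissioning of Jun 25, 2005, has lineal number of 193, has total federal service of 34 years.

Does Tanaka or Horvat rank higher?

By grade: Bianchi (Brigadier); then Nakamura and Castillo (Colonel); then Fontaine and Tanaka (Lieutenant Colonel); then Szabo and Horvat (Major); then Tran (Captain).
Among Nakamura and Castillo, by total federal service (higher first): Nakamura (18 years) before Castillo (12 years).
Among Fontaine and Tanaka, by total federal service (higher first): Fontaine (34 years) before Tanaka (29 years).
Among Szabo and Horvat, by total federal service (higher first): Szabo (12 years) before Horvat (2 years).
So Tanaka takes precedence.

Tanaka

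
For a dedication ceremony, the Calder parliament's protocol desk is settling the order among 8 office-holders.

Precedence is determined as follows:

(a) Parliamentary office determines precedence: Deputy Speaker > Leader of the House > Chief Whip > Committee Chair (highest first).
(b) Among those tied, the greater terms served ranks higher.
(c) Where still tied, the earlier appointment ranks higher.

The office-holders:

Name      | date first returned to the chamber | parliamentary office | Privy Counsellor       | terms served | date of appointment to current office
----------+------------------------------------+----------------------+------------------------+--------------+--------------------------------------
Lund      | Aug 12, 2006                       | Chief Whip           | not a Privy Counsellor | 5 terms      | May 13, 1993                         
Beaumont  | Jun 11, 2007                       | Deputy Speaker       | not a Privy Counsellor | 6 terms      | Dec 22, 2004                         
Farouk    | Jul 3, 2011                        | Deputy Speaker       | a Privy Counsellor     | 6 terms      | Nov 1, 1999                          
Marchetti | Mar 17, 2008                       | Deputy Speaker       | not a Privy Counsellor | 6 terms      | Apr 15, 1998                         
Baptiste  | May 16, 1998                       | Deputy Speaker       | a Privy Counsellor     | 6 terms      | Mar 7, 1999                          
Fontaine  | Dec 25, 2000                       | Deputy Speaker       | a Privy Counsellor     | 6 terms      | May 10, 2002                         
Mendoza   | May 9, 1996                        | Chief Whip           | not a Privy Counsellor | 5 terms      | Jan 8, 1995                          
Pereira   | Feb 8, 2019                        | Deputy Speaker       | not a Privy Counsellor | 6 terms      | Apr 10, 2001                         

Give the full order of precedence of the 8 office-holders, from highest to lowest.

Marchetti, Baptiste, Farouk, Pereira, Fontaine, Beaumont, Lund, Mendoza

By parliamentary office: Marchetti, Baptiste, Farouk, Pereira, Fontaine and Beaumont (Deputy Speaker); then Lund and Mendoza (Chief Whip).
Marchetti, Baptiste, Farouk, Pereira, Fontaine and Beaumont all have terms served 6 terms, so the next rule applies.
Among Marchetti, Baptiste, Farouk, Pereira, Fontaine and Beaumont, by date of appointment to current office (earlier first): Marchetti (Apr 15, 1998) before Baptiste (Mar 7, 1999) before Farouk (Nov 1, 1999) before Pereira (Apr 10, 2001) before Fontaine (May 10, 2002) before Beaumont (Dec 22, 2004).
Lund and Mendoza both have terms served 5 terms, so the next rule applies.
Among Lund and Mendoza, by date of appointment to current office (earlier first): Lund (May 13, 1993) before Mendoza (Jan 8, 1995).
Full order: Marchetti, Baptiste, Farouk, Pereira, Fontaine, Beaumont, Lund, Mendoza.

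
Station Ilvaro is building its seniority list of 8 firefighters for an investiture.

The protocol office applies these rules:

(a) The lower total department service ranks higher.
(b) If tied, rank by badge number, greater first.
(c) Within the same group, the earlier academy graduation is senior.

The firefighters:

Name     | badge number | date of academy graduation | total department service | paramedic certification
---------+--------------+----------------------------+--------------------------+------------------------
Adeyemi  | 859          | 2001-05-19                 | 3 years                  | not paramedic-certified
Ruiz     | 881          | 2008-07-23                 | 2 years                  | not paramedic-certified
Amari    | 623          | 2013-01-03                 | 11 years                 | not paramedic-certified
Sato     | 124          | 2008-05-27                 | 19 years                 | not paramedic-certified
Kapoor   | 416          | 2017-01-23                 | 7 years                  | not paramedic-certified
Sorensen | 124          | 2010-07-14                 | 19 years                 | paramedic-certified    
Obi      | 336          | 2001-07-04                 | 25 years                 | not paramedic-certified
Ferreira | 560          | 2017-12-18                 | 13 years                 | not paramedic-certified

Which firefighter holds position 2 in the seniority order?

By total department service (lower first): Ruiz (2 years); then Adeyemi (3 years); then Kapoor (7 years); then Amari (11 years); then Ferreira (13 years); then Sato and Sorensen (both 19 years); then Obi (25 years).
Sato and Sorensen both have badge number 124, so the next rule applies.
Among Sato and Sorensen, by date of academy graduation (earlier first): Sato (2008-05-27) before Sorensen (2010-07-14).
Order: Ruiz, Adeyemi, Kapoor, Amari, Ferreira, Sato, Sorensen, Obi.

Adeyemi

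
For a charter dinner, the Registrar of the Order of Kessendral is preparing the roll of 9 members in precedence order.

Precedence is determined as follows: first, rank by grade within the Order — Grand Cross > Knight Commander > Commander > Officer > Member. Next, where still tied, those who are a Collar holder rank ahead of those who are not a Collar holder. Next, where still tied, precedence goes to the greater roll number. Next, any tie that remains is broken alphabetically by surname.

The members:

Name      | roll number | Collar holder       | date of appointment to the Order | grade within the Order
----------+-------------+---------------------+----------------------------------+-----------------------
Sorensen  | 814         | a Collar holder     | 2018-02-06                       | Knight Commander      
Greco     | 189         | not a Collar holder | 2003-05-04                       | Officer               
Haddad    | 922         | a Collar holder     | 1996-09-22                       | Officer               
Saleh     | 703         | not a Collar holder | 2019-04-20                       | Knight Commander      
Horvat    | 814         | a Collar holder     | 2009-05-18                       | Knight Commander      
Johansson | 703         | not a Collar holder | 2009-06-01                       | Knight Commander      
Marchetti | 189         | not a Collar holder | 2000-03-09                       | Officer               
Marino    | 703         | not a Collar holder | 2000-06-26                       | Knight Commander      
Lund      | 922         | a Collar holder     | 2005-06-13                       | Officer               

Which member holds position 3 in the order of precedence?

By grade within the Order: Horvat, Sorensen, Johansson, Marino and Saleh (Knight Commander); then Haddad, Lund, Greco and Marchetti (Officer).
Among Horvat, Sorensen, Johansson, Marino and Saleh, a Collar holder before not a Collar holder: Horvat and Sorensen (a Collar holder) before Johansson, Marino and Saleh (not a Collar holder).
Horvat and Sorensen both have roll number 814, so the next rule applies.
Among Horvat and Sorensen, alphabetically by surname: Horvat before Sorensen.
Johansson, Marino and Saleh all have roll number 703, so the next rule applies.
Among Johansson, Marino and Saleh, alphabetically by surname: Johansson before Marino before Saleh.
Among Haddad, Lund, Greco and Marchetti, a Collar holder before not a Collar holder: Haddad and Lund (a Collar holder) before Greco and Marchetti (not a Collar holder).
Haddad and Lund both have roll number 922, so the next rule applies.
Among Haddad and Lund, alphabetically by surname: Haddad before Lund.
Greco and Marchetti both have roll number 189, so the next rule applies.
Among Greco and Marchetti, alphabetically by surname: Greco before Marchetti.
Order: Horvat, Sorensen, Johansson, Marino, Saleh, Haddad, Lund, Greco, Marchetti.

Johansson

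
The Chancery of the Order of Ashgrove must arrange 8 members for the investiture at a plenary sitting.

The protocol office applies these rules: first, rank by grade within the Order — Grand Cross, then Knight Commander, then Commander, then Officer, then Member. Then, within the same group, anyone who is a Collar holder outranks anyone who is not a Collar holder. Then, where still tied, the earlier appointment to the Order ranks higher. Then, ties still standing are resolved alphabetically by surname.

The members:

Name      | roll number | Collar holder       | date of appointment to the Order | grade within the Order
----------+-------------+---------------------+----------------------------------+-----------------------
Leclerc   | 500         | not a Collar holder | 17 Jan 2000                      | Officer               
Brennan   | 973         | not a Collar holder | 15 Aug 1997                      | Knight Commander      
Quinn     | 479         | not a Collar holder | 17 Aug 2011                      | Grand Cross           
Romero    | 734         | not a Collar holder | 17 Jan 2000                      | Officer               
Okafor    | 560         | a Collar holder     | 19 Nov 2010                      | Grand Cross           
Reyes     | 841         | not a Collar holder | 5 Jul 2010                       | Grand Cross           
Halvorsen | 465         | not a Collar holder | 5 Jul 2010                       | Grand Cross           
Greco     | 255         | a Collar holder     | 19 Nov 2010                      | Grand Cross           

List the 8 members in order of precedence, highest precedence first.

Greco, Okafor, Halvorsen, Reyes, Quinn, Brennan, Leclerc, Romero

By grade within the Order: Greco, Okafor, Halvorsen, Reyes and Quinn (Grand Cross); then Brennan (Knight Commander); then Leclerc and Romero (Officer).
Among Greco, Okafor, Halvorsen, Reyes and Quinn, a Collar holder before not a Collar holder: Greco and Okafor (a Collar holder) before Halvorsen, Reyes and Quinn (not a Collar holder).
Greco and Okafor both have date of appointment to the Order 19 Nov 2010, so the next rule applies.
Among Greco and Okafor, alphabetically by surname: Greco before Okafor.
Among Halvorsen, Reyes and Quinn, by date of appointment to the Order (earlier first): Halvorsen and Reyes (5 Jul 2010) before Quinn (17 Aug 2011).
Among Halvorsen and Reyes, alphabetically by surname: Halvorsen before Reyes.
Leclerc and Romero are each not a Collar holder, so the next rule applies.
Leclerc and Romero both have date of appointment to the Order 17 Jan 2000, so the next rule applies.
Among Leclerc and Romero, alphabetically by surname: Leclerc before Romero.
Full order: Greco, Okafor, Halvorsen, Reyes, Quinn, Brennan, Leclerc, Romero.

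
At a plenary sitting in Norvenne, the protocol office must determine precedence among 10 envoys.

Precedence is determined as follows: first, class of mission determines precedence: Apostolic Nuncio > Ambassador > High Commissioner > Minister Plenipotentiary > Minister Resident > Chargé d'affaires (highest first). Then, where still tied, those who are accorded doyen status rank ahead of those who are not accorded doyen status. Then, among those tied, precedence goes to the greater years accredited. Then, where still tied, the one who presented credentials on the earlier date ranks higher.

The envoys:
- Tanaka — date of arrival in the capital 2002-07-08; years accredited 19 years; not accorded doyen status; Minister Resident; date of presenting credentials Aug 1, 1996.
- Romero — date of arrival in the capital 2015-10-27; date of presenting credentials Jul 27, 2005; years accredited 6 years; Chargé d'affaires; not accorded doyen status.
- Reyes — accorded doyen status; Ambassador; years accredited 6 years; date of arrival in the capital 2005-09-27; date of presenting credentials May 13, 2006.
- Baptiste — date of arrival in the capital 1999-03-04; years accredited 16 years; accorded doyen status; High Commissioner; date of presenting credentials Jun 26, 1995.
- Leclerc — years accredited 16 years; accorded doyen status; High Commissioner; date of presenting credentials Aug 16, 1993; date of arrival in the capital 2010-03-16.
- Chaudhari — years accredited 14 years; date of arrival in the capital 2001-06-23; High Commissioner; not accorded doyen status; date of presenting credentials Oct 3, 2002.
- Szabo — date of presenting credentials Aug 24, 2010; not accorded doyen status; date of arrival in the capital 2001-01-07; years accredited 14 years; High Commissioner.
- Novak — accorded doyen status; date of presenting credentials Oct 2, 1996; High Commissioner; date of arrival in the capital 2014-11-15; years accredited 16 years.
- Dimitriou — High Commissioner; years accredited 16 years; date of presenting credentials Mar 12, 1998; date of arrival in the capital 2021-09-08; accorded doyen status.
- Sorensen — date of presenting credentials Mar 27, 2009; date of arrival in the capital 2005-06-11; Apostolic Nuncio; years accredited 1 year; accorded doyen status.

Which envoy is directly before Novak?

Baptiste

By class of mission: Sorensen (Apostolic Nuncio); then Reyes (Ambassador); then Leclerc, Baptiste, Novak, Dimitriou, Chaudhari and Szabo (High Commissioner); then Tanaka (Minister Resident); then Romero (Chargé d'affaires).
Among Leclerc, Baptiste, Novak, Dimitriou, Chaudhari and Szabo, accorded doyen status before not accorded doyen status: Leclerc, Baptiste, Novak and Dimitriou (accorded doyen status) before Chaudhari and Szabo (not accorded doyen status).
Leclerc, Baptiste, Novak and Dimitriou all have years accredited 16 years, so the next rule applies.
Among Leclerc, Baptiste, Novak and Dimitriou, by date of presenting credentials (earlier first): Leclerc (Aug 16, 1993) before Baptiste (Jun 26, 1995) before Novak (Oct 2, 1996) before Dimitriou (Mar 12, 1998).
Chaudhari and Szabo both have years accredited 14 years, so the next rule applies.
Among Chaudhari and Szabo, by date of presenting credentials (earlier first): Chaudhari (Oct 3, 2002) before Szabo (Aug 24, 2010).
Order: Sorensen, Reyes, Leclerc, Baptiste, Novak, Dimitriou, Chaudhari, Szabo, Tanaka, Romero.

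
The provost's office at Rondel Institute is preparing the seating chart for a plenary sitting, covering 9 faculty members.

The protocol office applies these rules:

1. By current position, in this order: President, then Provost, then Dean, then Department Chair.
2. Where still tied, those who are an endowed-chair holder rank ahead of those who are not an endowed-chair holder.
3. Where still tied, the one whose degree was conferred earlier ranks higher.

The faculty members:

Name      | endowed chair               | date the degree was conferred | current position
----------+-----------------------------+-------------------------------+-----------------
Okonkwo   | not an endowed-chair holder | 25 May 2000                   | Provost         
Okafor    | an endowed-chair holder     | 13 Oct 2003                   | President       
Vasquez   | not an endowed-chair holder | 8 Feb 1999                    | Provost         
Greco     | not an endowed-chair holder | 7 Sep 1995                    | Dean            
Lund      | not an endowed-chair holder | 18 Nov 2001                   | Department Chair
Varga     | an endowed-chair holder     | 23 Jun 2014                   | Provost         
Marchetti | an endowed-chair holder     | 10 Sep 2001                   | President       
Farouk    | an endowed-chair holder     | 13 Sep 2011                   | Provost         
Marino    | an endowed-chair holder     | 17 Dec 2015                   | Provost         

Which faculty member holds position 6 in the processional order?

Vasquez

By current position: Marchetti and Okafor (President); then Farouk, Varga, Marino, Vasquez and Okonkwo (Provost); then Greco (Dean); then Lund (Department Chair).
Marchetti and Okafor are each an endowed-chair holder, so the next rule applies.
Among Marchetti and Okafor, by date the degree was conferred (earlier first): Marchetti (10 Sep 2001) before Okafor (13 Oct 2003).
Among Farouk, Varga, Marino, Vasquez and Okonkwo, an endowed-chair holder before not an endowed-chair holder: Farouk, Varga and Marino (an endowed-chair holder) before Vasquez and Okonkwo (not an endowed-chair holder).
Among Farouk, Varga and Marino, by date the degree was conferred (earlier first): Farouk (13 Sep 2011) before Varga (23 Jun 2014) before Marino (17 Dec 2015).
Among Vasquez and Okonkwo, by date the degree was conferred (earlier first): Vasquez (8 Feb 1999) before Okonkwo (25 May 2000).
Order: Marchetti, Okafor, Farouk, Varga, Marino, Vasquez, Okonkwo, Greco, Lund.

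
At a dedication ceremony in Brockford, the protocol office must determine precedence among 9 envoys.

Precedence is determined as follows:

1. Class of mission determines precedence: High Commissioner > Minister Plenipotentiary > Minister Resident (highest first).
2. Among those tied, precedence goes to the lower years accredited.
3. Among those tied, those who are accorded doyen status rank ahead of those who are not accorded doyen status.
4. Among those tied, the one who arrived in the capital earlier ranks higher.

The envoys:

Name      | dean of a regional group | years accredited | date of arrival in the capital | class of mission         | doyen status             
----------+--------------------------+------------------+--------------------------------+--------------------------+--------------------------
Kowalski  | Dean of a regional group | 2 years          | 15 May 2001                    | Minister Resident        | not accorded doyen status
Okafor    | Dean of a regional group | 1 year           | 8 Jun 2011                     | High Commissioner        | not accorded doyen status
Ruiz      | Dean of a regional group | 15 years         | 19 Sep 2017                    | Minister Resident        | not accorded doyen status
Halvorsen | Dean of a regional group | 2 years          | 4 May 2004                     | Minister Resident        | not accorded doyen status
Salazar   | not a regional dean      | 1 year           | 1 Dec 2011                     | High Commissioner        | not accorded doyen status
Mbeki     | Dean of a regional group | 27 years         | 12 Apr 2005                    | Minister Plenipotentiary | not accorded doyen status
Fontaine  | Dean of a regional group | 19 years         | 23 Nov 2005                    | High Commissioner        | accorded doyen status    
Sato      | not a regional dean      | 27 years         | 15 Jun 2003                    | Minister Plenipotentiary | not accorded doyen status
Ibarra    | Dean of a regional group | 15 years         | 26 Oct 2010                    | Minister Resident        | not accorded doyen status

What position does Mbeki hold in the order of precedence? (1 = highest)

5

By class of mission: Okafor, Salazar and Fontaine (High Commissioner); then Sato and Mbeki (Minister Plenipotentiary); then Kowalski, Halvorsen, Ibarra and Ruiz (Minister Resident).
Among Okafor, Salazar and Fontaine, by years accredited (lower first): Okafor and Salazar (1 year) before Fontaine (19 years).
Okafor and Salazar are each not accorded doyen status, so the next rule applies.
Among Okafor and Salazar, by date of arrival in the capital (earlier first): Okafor (8 Jun 2011) before Salazar (1 Dec 2011).
Sato and Mbeki both have years accredited 27 years, so the next rule applies.
Sato and Mbeki are each not accorded doyen status, so the next rule applies.
Among Sato and Mbeki, by date of arrival in the capital (earlier first): Sato (15 Jun 2003) before Mbeki (12 Apr 2005).
Among Kowalski, Halvorsen, Ibarra and Ruiz, by years accredited (lower first): Kowalski and Halvorsen (2 years) before Ibarra and Ruiz (15 years).
Kowalski and Halvorsen are each not accorded doyen status, so the next rule applies.
Among Kowalski and Halvorsen, by date of arrival in the capital (earlier first): Kowalski (15 May 2001) before Halvorsen (4 May 2004).
Ibarra and Ruiz are each not accorded doyen status, so the next rule applies.
Among Ibarra and Ruiz, by date of arrival in the capital (earlier first): Ibarra (26 Oct 2010) before Ruiz (19 Sep 2017).
Order: Okafor, Salazar, Fontaine, Sato, Mbeki, Kowalski, Halvorsen, Ibarra, Ruiz. So position 5.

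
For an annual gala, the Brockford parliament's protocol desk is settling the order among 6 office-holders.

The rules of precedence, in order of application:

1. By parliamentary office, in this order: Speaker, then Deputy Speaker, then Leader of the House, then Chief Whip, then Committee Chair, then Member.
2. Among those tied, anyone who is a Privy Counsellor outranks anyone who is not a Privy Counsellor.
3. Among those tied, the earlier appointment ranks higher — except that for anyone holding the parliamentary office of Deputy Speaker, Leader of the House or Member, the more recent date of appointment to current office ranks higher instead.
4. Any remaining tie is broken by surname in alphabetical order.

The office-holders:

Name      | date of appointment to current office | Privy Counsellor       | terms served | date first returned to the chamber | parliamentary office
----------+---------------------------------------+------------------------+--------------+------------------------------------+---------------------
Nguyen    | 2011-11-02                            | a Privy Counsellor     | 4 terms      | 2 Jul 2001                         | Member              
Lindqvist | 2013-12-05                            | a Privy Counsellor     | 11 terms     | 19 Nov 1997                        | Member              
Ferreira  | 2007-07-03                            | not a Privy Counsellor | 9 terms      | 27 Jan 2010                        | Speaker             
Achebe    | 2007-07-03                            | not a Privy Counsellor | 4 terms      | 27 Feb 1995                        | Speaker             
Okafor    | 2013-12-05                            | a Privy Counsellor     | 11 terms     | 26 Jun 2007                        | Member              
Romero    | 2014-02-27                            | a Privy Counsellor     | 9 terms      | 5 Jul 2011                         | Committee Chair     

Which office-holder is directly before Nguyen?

Okafor

By parliamentary office: Achebe and Ferreira (Speaker); then Romero (Committee Chair); then Lindqvist, Okafor and Nguyen (Member).
Achebe and Ferreira are each not a Privy Counsellor, so the next rule applies.
Achebe and Ferreira both have date of appointment to current office 2007-07-03, so the next rule applies.
Among Achebe and Ferreira, alphabetically by surname: Achebe before Ferreira.
Lindqvist, Okafor and Nguyen are each a Privy Counsellor, so the next rule applies.
Among Lindqvist, Okafor and Nguyen, by date of appointment to current office (later first) (reversed rule for this group): Lindqvist and Okafor (2013-12-05) before Nguyen (2011-11-02).
Among Lindqvist and Okafor, alphabetically by surname: Lindqvist before Okafor.
Order: Achebe, Ferreira, Romero, Lindqvist, Okafor, Nguyen.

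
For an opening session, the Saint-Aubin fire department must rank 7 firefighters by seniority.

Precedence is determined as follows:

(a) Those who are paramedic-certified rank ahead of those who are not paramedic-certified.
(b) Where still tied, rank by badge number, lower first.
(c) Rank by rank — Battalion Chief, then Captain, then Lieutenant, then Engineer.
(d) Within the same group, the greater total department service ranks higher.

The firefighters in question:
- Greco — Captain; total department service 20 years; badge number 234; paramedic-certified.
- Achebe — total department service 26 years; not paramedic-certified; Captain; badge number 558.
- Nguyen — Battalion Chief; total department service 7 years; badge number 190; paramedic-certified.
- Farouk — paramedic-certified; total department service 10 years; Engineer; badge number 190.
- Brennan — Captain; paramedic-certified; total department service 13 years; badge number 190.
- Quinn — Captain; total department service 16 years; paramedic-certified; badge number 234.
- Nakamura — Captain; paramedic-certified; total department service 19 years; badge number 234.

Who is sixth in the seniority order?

By the first rule: Nguyen, Brennan, Farouk, Greco, Nakamura and Quinn (each paramedic-certified); then Achebe (not paramedic-certified).
Among Nguyen, Brennan, Farouk, Greco, Nakamura and Quinn, by badge number (lower first): Nguyen, Brennan and Farouk (190) before Greco, Nakamura and Quinn (234).
Among Nguyen, Brennan and Farouk, by rank: Nguyen (Battalion Chief) before Brennan (Captain) before Farouk (Engineer).
Greco, Nakamura and Quinn are each Captain, so the next rule applies.
Among Greco, Nakamura and Quinn, by total department service (higher first): Greco (20 years) before Nakamura (19 years) before Quinn (16 years).
Order: Nguyen, Brennan, Farouk, Greco, Nakamura, Quinn, Achebe.

Quinn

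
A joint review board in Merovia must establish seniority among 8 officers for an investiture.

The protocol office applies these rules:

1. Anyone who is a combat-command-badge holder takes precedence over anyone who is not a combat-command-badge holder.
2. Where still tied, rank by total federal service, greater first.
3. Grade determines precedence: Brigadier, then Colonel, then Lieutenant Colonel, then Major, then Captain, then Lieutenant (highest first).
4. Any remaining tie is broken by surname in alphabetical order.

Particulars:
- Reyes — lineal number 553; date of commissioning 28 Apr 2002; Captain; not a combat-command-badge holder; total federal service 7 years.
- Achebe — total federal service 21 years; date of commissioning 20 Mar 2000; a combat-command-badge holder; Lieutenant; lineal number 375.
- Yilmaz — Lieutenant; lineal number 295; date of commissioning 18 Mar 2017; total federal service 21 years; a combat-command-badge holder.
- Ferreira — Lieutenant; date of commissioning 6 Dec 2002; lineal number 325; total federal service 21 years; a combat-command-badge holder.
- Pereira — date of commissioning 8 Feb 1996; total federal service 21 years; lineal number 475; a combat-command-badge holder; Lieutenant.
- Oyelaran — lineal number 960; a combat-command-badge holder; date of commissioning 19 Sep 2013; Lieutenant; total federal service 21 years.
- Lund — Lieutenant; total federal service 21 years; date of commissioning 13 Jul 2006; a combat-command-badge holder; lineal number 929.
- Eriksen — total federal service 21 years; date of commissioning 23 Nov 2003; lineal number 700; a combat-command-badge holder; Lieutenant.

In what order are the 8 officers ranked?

By the first rule: Achebe, Eriksen, Ferreira, Lund, Oyelaran, Pereira and Yilmaz (each a combat-command-badge holder); then Reyes (not a combat-command-badge holder).
Achebe, Eriksen, Ferreira, Lund, Oyelaran, Pereira and Yilmaz all have total federal service 21 years, so the next rule applies.
Achebe, Eriksen, Ferreira, Lund, Oyelaran, Pereira and Yilmaz are each Lieutenant, so the next rule applies.
Among Achebe, Eriksen, Ferreira, Lund, Oyelaran, Pereira and Yilmaz, alphabetically by surname: Achebe before Eriksen before Ferreira before Lund before Oyelaran before Pereira before Yilmaz.
Full order: Achebe, Eriksen, Ferreira, Lund, Oyelaran, Pereira, Yilmaz, Reyes.

Achebe, Eriksen, Ferreira, Lund, Oyelaran, Pereira, Yilmaz, Reyes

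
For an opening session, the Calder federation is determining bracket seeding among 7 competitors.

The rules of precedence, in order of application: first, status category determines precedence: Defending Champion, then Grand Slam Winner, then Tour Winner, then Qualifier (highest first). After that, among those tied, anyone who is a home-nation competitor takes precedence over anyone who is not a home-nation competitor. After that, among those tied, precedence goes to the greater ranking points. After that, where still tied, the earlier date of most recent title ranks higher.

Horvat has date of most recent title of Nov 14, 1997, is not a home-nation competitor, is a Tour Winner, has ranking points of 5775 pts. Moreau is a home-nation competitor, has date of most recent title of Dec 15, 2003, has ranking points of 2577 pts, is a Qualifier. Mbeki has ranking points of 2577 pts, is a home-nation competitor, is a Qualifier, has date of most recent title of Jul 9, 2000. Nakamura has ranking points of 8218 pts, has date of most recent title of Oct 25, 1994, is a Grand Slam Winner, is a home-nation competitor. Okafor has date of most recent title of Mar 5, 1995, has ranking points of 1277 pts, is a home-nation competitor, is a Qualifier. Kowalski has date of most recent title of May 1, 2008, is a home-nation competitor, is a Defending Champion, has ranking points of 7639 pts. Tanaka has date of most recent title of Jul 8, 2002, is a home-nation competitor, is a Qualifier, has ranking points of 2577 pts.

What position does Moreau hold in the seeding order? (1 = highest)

By status category: Kowalski (Defending Champion); then Nakamura (Grand Slam Winner); then Horvat (Tour Winner); then Mbeki, Tanaka, Moreau and Okafor (Qualifier).
Mbeki, Tanaka, Moreau and Okafor are each a home-nation competitor, so the next rule applies.
Among Mbeki, Tanaka, Moreau and Okafor, by ranking points (higher first): Mbeki, Tanaka and Moreau (2577 pts) before Okafor (1277 pts).
Among Mbeki, Tanaka and Moreau, by date of most recent title (earlier first): Mbeki (Jul 9, 2000) before Tanaka (Jul 8, 2002) before Moreau (Dec 15, 2003).
Order: Kowalski, Nakamura, Horvat, Mbeki, Tanaka, Moreau, Okafor. So position 6.

6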